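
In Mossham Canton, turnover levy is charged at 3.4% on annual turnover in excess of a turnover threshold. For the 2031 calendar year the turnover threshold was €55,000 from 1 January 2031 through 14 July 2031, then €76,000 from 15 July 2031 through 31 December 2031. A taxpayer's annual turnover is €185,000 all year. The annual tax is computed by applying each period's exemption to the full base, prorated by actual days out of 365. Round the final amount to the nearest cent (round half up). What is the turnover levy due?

1 January – 14 July 2031: 195 days, exemption €55,000 → (€185,000 − €55,000) × 3.4% × 195/365 = €2,361.3699
15 July – 31 December 2031: 170 days, exemption €76,000 → (€185,000 − €76,000) × 3.4% × 170/365 = €1,726.0822
Total = €4,087.4521

€4,087.45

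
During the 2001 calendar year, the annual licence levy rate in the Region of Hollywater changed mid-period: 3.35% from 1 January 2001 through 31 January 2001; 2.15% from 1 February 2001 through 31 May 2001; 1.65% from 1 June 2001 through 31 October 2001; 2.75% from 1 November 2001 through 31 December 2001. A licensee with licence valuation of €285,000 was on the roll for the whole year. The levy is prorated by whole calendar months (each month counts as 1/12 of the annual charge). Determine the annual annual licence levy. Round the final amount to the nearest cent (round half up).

€6,103.75

1 January – 31 January 2001: 1 month at 3.35% → €285,000 × 3.35% × 1/12 = €795.6250
1 February – 31 May 2001: 4 months at 2.15% → €285,000 × 2.15% × 4/12 = €2,042.5000
1 June – 31 October 2001: 5 months at 1.65% → €285,000 × 1.65% × 5/12 = €1,959.3750
1 November – 31 December 2001: 2 months at 2.75% → €285,000 × 2.75% × 2/12 = €1,306.2500
Total = €6,103.7500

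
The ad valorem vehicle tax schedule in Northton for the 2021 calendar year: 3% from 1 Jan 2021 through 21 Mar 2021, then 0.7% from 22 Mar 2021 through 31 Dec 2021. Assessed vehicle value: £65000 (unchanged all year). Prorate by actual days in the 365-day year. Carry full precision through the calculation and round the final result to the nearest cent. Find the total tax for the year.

£782.67

1 Jan – 21 Mar 2021: 80 days at 3% → £65000 × 3% × 80/365 = £427.3973
22 Mar – 31 Dec 2021: 285 days at 0.7% → £65000 × 0.7% × 285/365 = £355.2740
Total = £782.6712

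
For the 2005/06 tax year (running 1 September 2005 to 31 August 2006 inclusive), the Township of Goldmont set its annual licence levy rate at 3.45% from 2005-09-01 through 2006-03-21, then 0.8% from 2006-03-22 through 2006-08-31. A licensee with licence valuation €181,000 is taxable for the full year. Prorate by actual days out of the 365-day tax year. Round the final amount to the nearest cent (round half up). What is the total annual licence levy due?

€4,102.50

2005-09-01 to 2006-03-21: 202 days at 3.45% → €181,000 × 3.45% × 202/365 = €3,455.8603
2006-03-22 to 2006-08-31: 163 days at 0.8% → €181,000 × 0.8% × 163/365 = €646.6411
Total = €4,102.5014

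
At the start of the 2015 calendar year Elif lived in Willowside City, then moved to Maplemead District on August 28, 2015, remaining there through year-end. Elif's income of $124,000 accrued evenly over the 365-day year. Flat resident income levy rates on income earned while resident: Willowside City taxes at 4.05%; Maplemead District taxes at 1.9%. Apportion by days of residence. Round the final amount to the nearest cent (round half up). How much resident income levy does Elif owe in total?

Willowside City, January 1 – August 27, 2015: 239 days → $124,000 × 4.05% × 239/365 = $3,288.3781
Maplemead District, August 28 – December 31, 2015: 126 days → $124,000 × 1.9% × 126/365 = $813.3041
Total = $4,101.6822

$4,101.68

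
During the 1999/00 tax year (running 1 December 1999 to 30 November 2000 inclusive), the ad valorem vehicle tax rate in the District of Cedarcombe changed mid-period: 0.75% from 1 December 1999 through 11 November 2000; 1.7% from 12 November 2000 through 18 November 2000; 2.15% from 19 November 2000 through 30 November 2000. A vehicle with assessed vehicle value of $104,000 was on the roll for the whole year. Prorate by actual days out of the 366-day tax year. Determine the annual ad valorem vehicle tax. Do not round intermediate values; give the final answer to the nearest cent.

1 December 1999 – 11 November 2000: 347 days at 0.75% → $104,000 × 0.75% × 347/366 = $739.5082
12 November – 18 November 2000: 7 days at 1.7% → $104,000 × 1.7% × 7/366 = $33.8142
19 November – 30 November 2000: 12 days at 2.15% → $104,000 × 2.15% × 12/366 = $73.3115
Total = $846.6339

$846.63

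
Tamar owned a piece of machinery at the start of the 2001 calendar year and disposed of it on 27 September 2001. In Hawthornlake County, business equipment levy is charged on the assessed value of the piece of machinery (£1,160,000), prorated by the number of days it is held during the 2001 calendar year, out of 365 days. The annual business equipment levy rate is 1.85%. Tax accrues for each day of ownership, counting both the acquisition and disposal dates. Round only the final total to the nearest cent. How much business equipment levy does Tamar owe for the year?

£15,874.52

Days held (1 January – 27 September 2001): 270 out of 365
Tax = £1,160,000 × 1.85% × 270/365 = £15,874.5205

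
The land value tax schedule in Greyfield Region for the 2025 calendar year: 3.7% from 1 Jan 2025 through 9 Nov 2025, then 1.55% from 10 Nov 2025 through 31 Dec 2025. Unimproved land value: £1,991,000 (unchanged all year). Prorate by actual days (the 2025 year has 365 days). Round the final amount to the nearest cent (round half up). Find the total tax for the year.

1 Jan – 9 Nov 2025: 313 days at 3.7% → £1,991,000 × 3.7% × 313/365 = £63,171.9753
10 Nov – 31 Dec 2025: 52 days at 1.55% → £1,991,000 × 1.55% × 52/365 = £4,396.5644
Total = £67,568.5397

£67,568.54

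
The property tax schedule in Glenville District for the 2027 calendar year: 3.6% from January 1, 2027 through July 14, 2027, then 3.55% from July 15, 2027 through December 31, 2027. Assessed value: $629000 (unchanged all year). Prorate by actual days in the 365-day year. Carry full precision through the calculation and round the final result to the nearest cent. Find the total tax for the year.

January 1 – July 14, 2027: 195 days at 3.6% → $629000 × 3.6% × 195/365 = $12097.4795
July 15 – December 31, 2027: 170 days at 3.55% → $629000 × 3.55% × 170/365 = $10400.0411
Total = $22497.5205

$22497.52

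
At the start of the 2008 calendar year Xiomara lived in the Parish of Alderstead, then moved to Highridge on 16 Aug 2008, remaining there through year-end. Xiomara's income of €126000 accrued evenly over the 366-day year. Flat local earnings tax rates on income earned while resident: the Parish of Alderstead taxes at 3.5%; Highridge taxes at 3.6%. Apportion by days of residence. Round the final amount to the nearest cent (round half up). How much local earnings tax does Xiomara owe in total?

The Parish of Alderstead, 1 Jan – 15 Aug 2008: 228 days → €126000 × 3.5% × 228/366 = €2747.2131
Highridge, 16 Aug – 31 Dec 2008: 138 days → €126000 × 3.6% × 138/366 = €1710.2951
Total = €4457.5082

€4457.51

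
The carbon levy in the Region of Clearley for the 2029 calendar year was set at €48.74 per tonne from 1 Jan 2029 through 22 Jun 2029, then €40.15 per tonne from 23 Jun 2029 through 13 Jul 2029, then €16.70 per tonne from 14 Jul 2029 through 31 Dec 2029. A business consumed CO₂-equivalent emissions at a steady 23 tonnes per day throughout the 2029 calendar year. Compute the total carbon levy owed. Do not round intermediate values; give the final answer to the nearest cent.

€279,010.01

1 Jan – 22 Jun 2029: 173 days × 23 tonnes/day = 3,979 tonnes at €48.74/tonne → €193,936.46
23 Jun – 13 Jul 2029: 21 days × 23 tonnes/day = 483 tonnes at €40.15/tonne → €19,392.45
14 Jul – 31 Dec 2029: 171 days × 23 tonnes/day = 3,933 tonnes at €16.70/tonne → €65,681.10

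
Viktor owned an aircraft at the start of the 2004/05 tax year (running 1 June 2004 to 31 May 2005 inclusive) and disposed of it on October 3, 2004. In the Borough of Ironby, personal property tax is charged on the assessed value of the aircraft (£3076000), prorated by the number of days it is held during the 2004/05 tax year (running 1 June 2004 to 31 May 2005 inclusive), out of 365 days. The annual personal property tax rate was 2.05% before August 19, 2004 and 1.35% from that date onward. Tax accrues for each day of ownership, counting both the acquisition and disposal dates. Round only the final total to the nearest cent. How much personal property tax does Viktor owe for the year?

June 1 – August 18, 2004: 79 days at 2.05% → £3076000 × 2.05% × 79/365 = £13648.1699
August 19 – October 3, 2004: 46 days at 1.35% → £3076000 × 1.35% × 46/365 = £5233.4137
Total = £18881.5836

£18881.58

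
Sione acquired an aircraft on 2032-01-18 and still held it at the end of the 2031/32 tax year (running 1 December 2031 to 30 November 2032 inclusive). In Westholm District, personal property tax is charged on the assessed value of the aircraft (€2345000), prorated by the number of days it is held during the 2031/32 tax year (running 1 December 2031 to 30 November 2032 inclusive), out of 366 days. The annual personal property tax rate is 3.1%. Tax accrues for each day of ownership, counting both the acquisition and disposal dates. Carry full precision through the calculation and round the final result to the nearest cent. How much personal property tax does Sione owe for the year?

Days held (2032-01-18 to 2032-11-30): 318 out of 366
Tax = €2345000 × 3.1% × 318/366 = €63161.2295

€63161.23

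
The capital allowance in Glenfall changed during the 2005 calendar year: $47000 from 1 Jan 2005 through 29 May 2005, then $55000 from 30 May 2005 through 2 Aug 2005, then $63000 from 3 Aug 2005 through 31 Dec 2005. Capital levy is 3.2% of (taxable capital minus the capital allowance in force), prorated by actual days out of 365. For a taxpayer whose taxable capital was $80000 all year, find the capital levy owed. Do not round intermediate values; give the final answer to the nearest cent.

1 Jan – 29 May 2005: 149 days, exemption $47000 → ($80000 − $47000) × 3.2% × 149/365 = $431.0795
30 May – 2 Aug 2005: 65 days, exemption $55000 → ($80000 − $55000) × 3.2% × 65/365 = $142.4658
3 Aug – 31 Dec 2005: 151 days, exemption $63000 → ($80000 − $63000) × 3.2% × 151/365 = $225.0521
Total = $798.5973

$798.60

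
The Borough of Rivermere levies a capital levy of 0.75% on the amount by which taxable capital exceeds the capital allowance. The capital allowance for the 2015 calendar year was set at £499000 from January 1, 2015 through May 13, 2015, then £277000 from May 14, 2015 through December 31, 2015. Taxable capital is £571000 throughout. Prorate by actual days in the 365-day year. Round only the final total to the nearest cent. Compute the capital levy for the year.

January 1 – May 13, 2015: 133 days, exemption £499000 → (£571000 − £499000) × 0.75% × 133/365 = £196.7671
May 14 – December 31, 2015: 232 days, exemption £277000 → (£571000 − £277000) × 0.75% × 232/365 = £1401.5342
Total = £1598.3014

£1598.30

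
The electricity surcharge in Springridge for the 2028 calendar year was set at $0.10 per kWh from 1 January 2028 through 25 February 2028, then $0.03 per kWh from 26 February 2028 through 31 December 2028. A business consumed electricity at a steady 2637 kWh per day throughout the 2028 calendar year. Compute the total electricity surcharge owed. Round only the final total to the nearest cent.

1 January – 25 February 2028: 56 days × 2637 kWh/day = 147,672 kWh at $0.10/kWh → $14,767.20
26 February – 31 December 2028: 310 days × 2637 kWh/day = 817,470 kWh at $0.03/kWh → $24,524.10

$39,291.30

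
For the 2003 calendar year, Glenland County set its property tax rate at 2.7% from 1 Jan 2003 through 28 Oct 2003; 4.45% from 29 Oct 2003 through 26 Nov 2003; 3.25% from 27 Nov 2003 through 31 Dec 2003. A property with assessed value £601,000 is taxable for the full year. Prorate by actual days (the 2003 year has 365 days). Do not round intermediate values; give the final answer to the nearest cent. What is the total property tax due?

£17,379.60

1 Jan – 28 Oct 2003: 301 days at 2.7% → £601,000 × 2.7% × 301/365 = £13,381.7178
29 Oct – 26 Nov 2003: 29 days at 4.45% → £601,000 × 4.45% × 29/365 = £2,124.9055
27 Nov – 31 Dec 2003: 35 days at 3.25% → £601,000 × 3.25% × 35/365 = £1,872.9795
Total = £17,379.6027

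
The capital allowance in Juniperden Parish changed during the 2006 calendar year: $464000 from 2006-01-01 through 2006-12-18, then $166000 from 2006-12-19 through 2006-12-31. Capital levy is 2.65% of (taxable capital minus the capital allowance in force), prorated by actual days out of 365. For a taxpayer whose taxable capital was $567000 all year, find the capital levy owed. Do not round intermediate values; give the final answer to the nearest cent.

$3010.76

2006-01-01 to 2006-12-18: 352 days, exemption $464000 → ($567000 − $464000) × 2.65% × 352/365 = $2632.2849
2006-12-19 to 2006-12-31: 13 days, exemption $166000 → ($567000 − $166000) × 2.65% × 13/365 = $378.4781
Total = $3010.7630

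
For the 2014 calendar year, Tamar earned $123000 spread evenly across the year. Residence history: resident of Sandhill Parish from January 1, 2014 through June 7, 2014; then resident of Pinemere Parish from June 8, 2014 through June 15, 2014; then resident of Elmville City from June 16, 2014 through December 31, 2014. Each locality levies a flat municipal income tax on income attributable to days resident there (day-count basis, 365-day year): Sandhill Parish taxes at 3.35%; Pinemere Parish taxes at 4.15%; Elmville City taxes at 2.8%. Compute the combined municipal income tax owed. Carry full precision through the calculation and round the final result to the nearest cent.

Sandhill Parish, January 1 – June 7, 2014: 158 days → $123000 × 3.35% × 158/365 = $1783.6685
Pinemere Parish, June 8 – June 15, 2014: 8 days → $123000 × 4.15% × 8/365 = $111.8795
Elmville City, June 16 – December 31, 2014: 199 days → $123000 × 2.8% × 199/365 = $1877.6877
Total = $3773.2356

$3773.24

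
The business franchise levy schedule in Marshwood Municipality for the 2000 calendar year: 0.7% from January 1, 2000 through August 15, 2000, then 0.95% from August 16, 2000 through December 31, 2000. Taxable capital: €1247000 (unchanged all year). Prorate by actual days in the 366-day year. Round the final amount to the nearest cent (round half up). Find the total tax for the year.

€9904.45

January 1 – August 15, 2000: 228 days at 0.7% → €1247000 × 0.7% × 228/366 = €5437.7377
August 16 – December 31, 2000: 138 days at 0.95% → €1247000 × 0.95% × 138/366 = €4466.7131
Total = €9904.4508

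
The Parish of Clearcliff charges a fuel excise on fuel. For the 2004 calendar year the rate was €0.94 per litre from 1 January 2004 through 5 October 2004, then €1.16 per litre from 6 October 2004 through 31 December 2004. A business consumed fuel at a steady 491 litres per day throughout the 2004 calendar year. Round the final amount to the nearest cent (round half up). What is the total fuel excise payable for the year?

1 January – 5 October 2004: 279 days × 491 litres/day = 136,989 litres at €0.94/litre → €128,769.66
6 October – 31 December 2004: 87 days × 491 litres/day = 42,717 litres at €1.16/litre → €49,551.72

€178,321.38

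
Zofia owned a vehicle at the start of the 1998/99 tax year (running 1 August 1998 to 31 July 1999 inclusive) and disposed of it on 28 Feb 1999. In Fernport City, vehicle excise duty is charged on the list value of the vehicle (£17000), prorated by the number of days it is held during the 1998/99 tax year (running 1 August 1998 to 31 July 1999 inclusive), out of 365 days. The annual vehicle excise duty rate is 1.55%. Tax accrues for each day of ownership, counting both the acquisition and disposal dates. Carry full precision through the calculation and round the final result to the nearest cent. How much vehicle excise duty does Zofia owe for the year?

£153.05

Days held (1 Aug 1998 – 28 Feb 1999): 212 out of 365
Tax = £17000 × 1.55% × 212/365 = £153.0466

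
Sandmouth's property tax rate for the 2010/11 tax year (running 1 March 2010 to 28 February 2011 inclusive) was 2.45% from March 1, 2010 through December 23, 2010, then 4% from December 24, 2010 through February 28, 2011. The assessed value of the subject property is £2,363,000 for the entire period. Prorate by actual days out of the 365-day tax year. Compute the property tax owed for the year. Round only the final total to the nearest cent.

March 1 – December 23, 2010: 298 days at 2.45% → £2,363,000 × 2.45% × 298/365 = £47,266.4740
December 24, 2010 – February 28, 2011: 67 days at 4% → £2,363,000 × 4% × 67/365 = £17,350.2466
Total = £64,616.7205

£64,616.72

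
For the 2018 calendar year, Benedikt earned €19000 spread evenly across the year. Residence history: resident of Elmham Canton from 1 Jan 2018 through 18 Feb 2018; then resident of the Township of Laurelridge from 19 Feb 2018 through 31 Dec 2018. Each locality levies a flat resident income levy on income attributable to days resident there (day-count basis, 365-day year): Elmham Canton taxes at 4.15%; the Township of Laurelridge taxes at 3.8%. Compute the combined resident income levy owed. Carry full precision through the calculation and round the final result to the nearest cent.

€730.93

Elmham Canton, 1 Jan – 18 Feb 2018: 49 days → €19000 × 4.15% × 49/365 = €105.8534
The Township of Laurelridge, 19 Feb – 31 Dec 2018: 316 days → €19000 × 3.8% × 316/365 = €625.0740
Total = €730.9274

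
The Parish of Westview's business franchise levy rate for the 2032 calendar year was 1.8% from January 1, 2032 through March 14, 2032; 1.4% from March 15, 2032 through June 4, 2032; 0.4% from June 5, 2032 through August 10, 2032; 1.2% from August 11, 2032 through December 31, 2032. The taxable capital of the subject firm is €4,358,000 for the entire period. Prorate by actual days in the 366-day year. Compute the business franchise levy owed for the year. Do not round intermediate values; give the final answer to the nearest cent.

January 1 – March 14, 2032: 74 days at 1.8% → €4,358,000 × 1.8% × 74/366 = €15,860.2623
March 15 – June 4, 2032: 82 days at 1.4% → €4,358,000 × 1.4% × 82/366 = €13,669.3552
June 5 – August 10, 2032: 67 days at 0.4% → €4,358,000 × 0.4% × 67/366 = €3,191.1038
August 11 – December 31, 2032: 143 days at 1.2% → €4,358,000 × 1.2% × 143/366 = €20,432.5902
Total = €53,153.3115

€53,153.31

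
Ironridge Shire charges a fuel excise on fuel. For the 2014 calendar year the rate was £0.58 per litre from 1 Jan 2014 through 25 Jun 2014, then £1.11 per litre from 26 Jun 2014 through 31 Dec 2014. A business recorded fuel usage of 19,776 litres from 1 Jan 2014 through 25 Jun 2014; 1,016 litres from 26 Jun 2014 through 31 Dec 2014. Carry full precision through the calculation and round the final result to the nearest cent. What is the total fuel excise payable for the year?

1 Jan – 25 Jun 2014: 19,776 litres at £0.58/litre → £11,470.08
26 Jun – 31 Dec 2014: 1,016 litres at £1.11/litre → £1,127.76

£12,597.84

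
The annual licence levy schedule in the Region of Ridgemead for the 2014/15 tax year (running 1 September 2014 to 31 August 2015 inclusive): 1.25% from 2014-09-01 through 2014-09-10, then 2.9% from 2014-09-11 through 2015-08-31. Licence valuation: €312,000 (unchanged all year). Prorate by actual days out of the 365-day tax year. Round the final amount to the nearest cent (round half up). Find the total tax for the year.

2014-09-01 to 2014-09-10: 10 days at 1.25% → €312,000 × 1.25% × 10/365 = €106.8493
2014-09-11 to 2015-08-31: 355 days at 2.9% → €312,000 × 2.9% × 355/365 = €8,800.1096
Total = €8,906.9589

€8,906.96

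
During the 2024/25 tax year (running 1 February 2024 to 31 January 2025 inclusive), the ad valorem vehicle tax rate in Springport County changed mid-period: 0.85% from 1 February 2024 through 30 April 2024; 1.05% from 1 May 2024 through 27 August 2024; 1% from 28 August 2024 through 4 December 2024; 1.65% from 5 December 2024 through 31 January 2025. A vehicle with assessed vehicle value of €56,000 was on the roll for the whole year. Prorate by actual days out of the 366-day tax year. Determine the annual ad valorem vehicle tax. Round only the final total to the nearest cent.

€606.13

1 February – 30 April 2024: 90 days at 0.85% → €56,000 × 0.85% × 90/366 = €117.0492
1 May – 27 August 2024: 119 days at 1.05% → €56,000 × 1.05% × 119/366 = €191.1803
28 August – 4 December 2024: 99 days at 1% → €56,000 × 1% × 99/366 = €151.4754
5 December 2024 – 31 January 2025: 58 days at 1.65% → €56,000 × 1.65% × 58/366 = €146.4262
Total = €606.1311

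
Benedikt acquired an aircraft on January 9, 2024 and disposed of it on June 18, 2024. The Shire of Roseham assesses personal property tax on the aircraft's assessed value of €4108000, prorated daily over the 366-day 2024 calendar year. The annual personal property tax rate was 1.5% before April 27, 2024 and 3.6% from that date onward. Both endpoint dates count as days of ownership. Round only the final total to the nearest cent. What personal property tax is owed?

January 9 – April 26, 2024: 109 days at 1.5% → €4108000 × 1.5% × 109/366 = €18351.3115
April 27 – June 18, 2024: 53 days at 3.6% → €4108000 × 3.6% × 53/366 = €21415.4754
Total = €39766.7869

€39766.79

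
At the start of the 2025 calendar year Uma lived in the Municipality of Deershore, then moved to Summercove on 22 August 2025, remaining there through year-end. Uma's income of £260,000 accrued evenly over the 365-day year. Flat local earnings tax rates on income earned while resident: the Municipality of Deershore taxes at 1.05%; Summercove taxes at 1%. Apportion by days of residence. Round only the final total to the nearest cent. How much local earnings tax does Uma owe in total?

The Municipality of Deershore, 1 January – 21 August 2025: 233 days → £260,000 × 1.05% × 233/365 = £1,742.7123
Summercove, 22 August – 31 December 2025: 132 days → £260,000 × 1% × 132/365 = £940.2740
Total = £2,682.9863

£2,682.99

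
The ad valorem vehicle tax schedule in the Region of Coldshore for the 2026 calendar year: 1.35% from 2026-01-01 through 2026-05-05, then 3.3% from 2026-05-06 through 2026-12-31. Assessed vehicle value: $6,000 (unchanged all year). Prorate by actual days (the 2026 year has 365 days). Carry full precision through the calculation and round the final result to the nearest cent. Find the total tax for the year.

2026-01-01 to 2026-05-05: 125 days at 1.35% → $6,000 × 1.35% × 125/365 = $27.7397
2026-05-06 to 2026-12-31: 240 days at 3.3% → $6,000 × 3.3% × 240/365 = $130.1918
Total = $157.9315

$157.93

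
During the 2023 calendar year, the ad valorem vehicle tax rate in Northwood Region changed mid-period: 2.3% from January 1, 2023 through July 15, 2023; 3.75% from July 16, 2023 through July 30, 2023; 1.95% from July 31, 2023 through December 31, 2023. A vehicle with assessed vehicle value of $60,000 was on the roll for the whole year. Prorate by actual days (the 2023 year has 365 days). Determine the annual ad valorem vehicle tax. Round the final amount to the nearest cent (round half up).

January 1 – July 15, 2023: 196 days at 2.3% → $60,000 × 2.3% × 196/365 = $741.0411
July 16 – July 30, 2023: 15 days at 3.75% → $60,000 × 3.75% × 15/365 = $92.4658
July 31 – December 31, 2023: 154 days at 1.95% → $60,000 × 1.95% × 154/365 = $493.6438
Total = $1,327.1507

$1,327.15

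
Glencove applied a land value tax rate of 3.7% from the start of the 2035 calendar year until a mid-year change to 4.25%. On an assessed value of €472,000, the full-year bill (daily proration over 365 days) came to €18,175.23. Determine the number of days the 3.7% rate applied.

265 days

Let d = days at the first rate; then 365 − d days at the second rate.
€472,000 × [3.7%·d + 4.25%·(365−d)] / 365 = €18,175.23
Solving gives d = 265, so the new rate took effect on 23 Sep 2035.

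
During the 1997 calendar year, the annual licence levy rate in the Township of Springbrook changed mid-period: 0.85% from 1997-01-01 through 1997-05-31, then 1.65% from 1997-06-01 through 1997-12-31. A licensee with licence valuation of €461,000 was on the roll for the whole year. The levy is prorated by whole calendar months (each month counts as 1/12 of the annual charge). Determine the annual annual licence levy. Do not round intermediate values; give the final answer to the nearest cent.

€6,069.83

1997-01-01 to 1997-05-31: 5 months at 0.85% → €461,000 × 0.85% × 5/12 = €1,632.7083
1997-06-01 to 1997-12-31: 7 months at 1.65% → €461,000 × 1.65% × 7/12 = €4,437.1250
Total = €6,069.8333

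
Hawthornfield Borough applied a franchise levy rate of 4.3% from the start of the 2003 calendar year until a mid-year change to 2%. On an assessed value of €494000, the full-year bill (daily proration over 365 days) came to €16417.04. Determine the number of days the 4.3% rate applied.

210 days

Let d = days at the first rate; then 365 − d days at the second rate.
€494000 × [4.3%·d + 2%·(365−d)] / 365 = €16417.04
Solving gives d = 210, so the new rate took effect on July 30, 2003.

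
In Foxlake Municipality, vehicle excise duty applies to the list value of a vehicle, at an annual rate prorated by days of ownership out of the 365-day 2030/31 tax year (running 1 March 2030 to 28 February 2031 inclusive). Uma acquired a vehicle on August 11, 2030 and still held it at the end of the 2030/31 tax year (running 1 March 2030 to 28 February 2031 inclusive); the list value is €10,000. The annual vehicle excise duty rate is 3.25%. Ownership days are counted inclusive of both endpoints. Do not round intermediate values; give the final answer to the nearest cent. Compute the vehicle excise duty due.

€179.86

Days held (August 11, 2030 – February 28, 2031): 202 out of 365
Tax = €10,000 × 3.25% × 202/365 = €179.8630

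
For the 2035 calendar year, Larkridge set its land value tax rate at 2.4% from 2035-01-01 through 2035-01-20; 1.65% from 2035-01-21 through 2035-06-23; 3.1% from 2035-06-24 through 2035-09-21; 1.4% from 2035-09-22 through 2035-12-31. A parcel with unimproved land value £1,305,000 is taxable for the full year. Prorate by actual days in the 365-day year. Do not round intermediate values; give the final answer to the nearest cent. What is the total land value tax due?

£25,831.85

2035-01-01 to 2035-01-20: 20 days at 2.4% → £1,305,000 × 2.4% × 20/365 = £1,716.1644
2035-01-21 to 2035-06-23: 154 days at 1.65% → £1,305,000 × 1.65% × 154/365 = £9,084.9452
2035-06-24 to 2035-09-21: 90 days at 3.1% → £1,305,000 × 3.1% × 90/365 = £9,975.2055
2035-09-22 to 2035-12-31: 101 days at 1.4% → £1,305,000 × 1.4% × 101/365 = £5,055.5342
Total = £25,831.8493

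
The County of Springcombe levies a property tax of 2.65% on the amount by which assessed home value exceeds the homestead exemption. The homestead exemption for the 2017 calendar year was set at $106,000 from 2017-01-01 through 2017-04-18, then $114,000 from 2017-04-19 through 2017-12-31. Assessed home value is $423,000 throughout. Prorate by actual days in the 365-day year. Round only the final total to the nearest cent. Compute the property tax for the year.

2017-01-01 to 2017-04-18: 108 days, exemption $106,000 → ($423,000 − $106,000) × 2.65% × 108/365 = $2,485.6274
2017-04-19 to 2017-12-31: 257 days, exemption $114,000 → ($423,000 − $114,000) × 2.65% × 257/365 = $5,765.6014
Total = $8,251.2288

$8,251.23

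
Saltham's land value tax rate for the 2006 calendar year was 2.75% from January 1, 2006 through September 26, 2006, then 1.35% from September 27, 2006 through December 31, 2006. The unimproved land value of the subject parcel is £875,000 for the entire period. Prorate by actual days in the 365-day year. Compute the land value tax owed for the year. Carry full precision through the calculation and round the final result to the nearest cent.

January 1 – September 26, 2006: 269 days at 2.75% → £875,000 × 2.75% × 269/365 = £17,733.7329
September 27 – December 31, 2006: 96 days at 1.35% → £875,000 × 1.35% × 96/365 = £3,106.8493
Total = £20,840.5822

£20,840.58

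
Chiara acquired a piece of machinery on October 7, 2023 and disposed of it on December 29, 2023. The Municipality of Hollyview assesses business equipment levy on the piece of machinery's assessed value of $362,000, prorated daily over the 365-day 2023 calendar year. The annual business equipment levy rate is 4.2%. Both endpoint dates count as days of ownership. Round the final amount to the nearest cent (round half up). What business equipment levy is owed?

Days held (October 7 – December 29, 2023): 84 out of 365
Tax = $362,000 × 4.2% × 84/365 = $3,499.0027

$3,499.00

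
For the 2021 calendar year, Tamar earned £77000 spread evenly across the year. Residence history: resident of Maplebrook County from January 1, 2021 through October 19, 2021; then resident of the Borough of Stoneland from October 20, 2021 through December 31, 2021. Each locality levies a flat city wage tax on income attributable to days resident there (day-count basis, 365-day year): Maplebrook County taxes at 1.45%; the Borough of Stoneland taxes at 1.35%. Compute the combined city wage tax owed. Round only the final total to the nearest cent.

Maplebrook County, January 1 – October 19, 2021: 292 days → £77000 × 1.45% × 292/365 = £893.2000
The Borough of Stoneland, October 20 – December 31, 2021: 73 days → £77000 × 1.35% × 73/365 = £207.9000
Total = £1101.1000

£1101.10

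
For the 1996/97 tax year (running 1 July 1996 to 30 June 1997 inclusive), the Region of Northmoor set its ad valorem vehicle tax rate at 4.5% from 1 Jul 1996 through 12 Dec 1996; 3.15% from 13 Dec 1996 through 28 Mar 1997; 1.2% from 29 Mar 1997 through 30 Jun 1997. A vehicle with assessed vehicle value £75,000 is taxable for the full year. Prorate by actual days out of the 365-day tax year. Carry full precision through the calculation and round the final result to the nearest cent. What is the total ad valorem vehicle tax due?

1 Jul – 12 Dec 1996: 165 days at 4.5% → £75,000 × 4.5% × 165/365 = £1,525.6849
13 Dec 1996 – 28 Mar 1997: 106 days at 3.15% → £75,000 × 3.15% × 106/365 = £686.0959
29 Mar – 30 Jun 1997: 94 days at 1.2% → £75,000 × 1.2% × 94/365 = £231.7808
Total = £2,443.5616

£2,443.56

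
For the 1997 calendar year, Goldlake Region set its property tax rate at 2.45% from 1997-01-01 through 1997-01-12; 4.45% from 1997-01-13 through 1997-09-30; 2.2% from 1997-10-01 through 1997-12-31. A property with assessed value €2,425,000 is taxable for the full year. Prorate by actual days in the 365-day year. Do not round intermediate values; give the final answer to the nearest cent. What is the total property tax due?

1997-01-01 to 1997-01-12: 12 days at 2.45% → €2,425,000 × 2.45% × 12/365 = €1,953.2877
1997-01-13 to 1997-09-30: 261 days at 4.45% → €2,425,000 × 4.45% × 261/365 = €77,164.8288
1997-10-01 to 1997-12-31: 92 days at 2.2% → €2,425,000 × 2.2% × 92/365 = €13,447.1233
Total = €92,565.2397

€92,565.24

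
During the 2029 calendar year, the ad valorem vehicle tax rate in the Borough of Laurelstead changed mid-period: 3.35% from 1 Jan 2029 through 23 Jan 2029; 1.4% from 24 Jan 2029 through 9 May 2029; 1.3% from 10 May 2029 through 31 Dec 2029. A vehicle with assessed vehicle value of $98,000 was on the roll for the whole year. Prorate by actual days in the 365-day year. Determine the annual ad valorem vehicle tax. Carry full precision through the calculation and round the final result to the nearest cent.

1 Jan – 23 Jan 2029: 23 days at 3.35% → $98,000 × 3.35% × 23/365 = $206.8740
24 Jan – 9 May 2029: 106 days at 1.4% → $98,000 × 1.4% × 106/365 = $398.4438
10 May – 31 Dec 2029: 236 days at 1.3% → $98,000 × 1.3% × 236/365 = $823.7370
Total = $1,429.0548

$1,429.05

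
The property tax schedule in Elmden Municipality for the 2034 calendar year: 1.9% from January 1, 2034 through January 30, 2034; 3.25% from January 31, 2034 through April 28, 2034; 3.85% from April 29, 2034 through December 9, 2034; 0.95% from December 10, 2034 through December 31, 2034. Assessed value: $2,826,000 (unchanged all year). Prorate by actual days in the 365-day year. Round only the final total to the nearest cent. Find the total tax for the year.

$95,243.94

January 1 – January 30, 2034: 30 days at 1.9% → $2,826,000 × 1.9% × 30/365 = $4,413.2055
January 31 – April 28, 2034: 88 days at 3.25% → $2,826,000 × 3.25% × 88/365 = $22,143.4521
April 29 – December 9, 2034: 225 days at 3.85% → $2,826,000 × 3.85% × 225/365 = $67,069.1096
December 10 – December 31, 2034: 22 days at 0.95% → $2,826,000 × 0.95% × 22/365 = $1,618.1753
Total = $95,243.9425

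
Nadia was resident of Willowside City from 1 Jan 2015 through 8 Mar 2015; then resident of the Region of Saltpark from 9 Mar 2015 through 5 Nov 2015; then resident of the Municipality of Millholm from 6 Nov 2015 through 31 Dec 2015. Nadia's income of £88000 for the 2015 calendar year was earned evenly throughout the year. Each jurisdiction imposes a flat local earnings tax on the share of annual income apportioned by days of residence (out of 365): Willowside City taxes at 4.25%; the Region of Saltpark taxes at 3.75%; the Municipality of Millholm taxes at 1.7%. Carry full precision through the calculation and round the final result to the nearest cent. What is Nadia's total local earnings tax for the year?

Willowside City, 1 Jan – 8 Mar 2015: 67 days → £88000 × 4.25% × 67/365 = £686.5205
The Region of Saltpark, 9 Mar – 5 Nov 2015: 242 days → £88000 × 3.75% × 242/365 = £2187.9452
The Municipality of Millholm, 6 Nov – 31 Dec 2015: 56 days → £88000 × 1.7% × 56/365 = £229.5233
Total = £3103.9890

£3103.99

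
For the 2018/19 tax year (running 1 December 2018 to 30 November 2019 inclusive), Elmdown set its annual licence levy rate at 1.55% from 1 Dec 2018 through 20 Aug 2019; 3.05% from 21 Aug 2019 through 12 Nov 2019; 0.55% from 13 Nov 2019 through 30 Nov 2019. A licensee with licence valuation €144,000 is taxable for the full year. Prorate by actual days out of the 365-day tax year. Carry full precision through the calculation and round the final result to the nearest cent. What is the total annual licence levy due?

€2,658.08

1 Dec 2018 – 20 Aug 2019: 263 days at 1.55% → €144,000 × 1.55% × 263/365 = €1,608.2630
21 Aug – 12 Nov 2019: 84 days at 3.05% → €144,000 × 3.05% × 84/365 = €1,010.7616
13 Nov – 30 Nov 2019: 18 days at 0.55% → €144,000 × 0.55% × 18/365 = €39.0575
Total = €2,658.0822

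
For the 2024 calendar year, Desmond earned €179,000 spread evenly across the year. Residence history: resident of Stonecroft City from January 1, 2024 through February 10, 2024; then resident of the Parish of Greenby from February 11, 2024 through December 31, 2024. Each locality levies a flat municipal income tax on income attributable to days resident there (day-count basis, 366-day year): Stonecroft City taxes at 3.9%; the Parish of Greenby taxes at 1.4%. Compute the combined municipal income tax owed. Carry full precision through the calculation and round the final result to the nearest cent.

€3,007.30

Stonecroft City, January 1 – February 10, 2024: 41 days → €179,000 × 3.9% × 41/366 = €782.0246
The Parish of Greenby, February 11 – December 31, 2024: 325 days → €179,000 × 1.4% × 325/366 = €2,225.2732
Total = €3,007.2978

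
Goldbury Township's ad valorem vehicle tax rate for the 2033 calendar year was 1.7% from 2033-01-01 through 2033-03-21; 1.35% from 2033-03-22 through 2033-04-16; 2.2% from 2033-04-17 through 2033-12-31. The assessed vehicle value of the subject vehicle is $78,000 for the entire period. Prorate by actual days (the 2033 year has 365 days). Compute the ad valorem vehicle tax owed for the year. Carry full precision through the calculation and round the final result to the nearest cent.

2033-01-01 to 2033-03-21: 80 days at 1.7% → $78,000 × 1.7% × 80/365 = $290.6301
2033-03-22 to 2033-04-16: 26 days at 1.35% → $78,000 × 1.35% × 26/365 = $75.0082
2033-04-17 to 2033-12-31: 259 days at 2.2% → $78,000 × 2.2% × 259/365 = $1,217.6548
Total = $1,583.2932

$1,583.29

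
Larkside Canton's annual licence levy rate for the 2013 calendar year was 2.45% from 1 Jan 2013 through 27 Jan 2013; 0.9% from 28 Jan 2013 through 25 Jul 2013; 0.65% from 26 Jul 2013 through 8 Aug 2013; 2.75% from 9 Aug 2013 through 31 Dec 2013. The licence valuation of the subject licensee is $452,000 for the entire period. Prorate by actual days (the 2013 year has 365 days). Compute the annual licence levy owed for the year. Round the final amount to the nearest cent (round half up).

$7,864.80

1 Jan – 27 Jan 2013: 27 days at 2.45% → $452,000 × 2.45% × 27/365 = $819.1726
28 Jan – 25 Jul 2013: 179 days at 0.9% → $452,000 × 0.9% × 179/365 = $1,994.9918
26 Jul – 8 Aug 2013: 14 days at 0.65% → $452,000 × 0.65% × 14/365 = $112.6904
9 Aug – 31 Dec 2013: 145 days at 2.75% → $452,000 × 2.75% × 145/365 = $4,937.9452
Total = $7,864.8000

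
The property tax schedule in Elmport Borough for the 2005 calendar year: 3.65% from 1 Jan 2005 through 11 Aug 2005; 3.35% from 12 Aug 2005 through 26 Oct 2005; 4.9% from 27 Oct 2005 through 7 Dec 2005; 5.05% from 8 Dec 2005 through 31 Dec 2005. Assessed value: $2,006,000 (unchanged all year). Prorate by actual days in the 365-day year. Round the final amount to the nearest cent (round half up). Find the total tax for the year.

$76,697.90

1 Jan – 11 Aug 2005: 223 days at 3.65% → $2,006,000 × 3.65% × 223/365 = $44,733.8000
12 Aug – 26 Oct 2005: 76 days at 3.35% → $2,006,000 × 3.35% × 76/365 = $13,992.5370
27 Oct – 7 Dec 2005: 42 days at 4.9% → $2,006,000 × 4.9% × 42/365 = $11,310.5425
8 Dec – 31 Dec 2005: 24 days at 5.05% → $2,006,000 × 5.05% × 24/365 = $6,661.0192
Total = $76,697.8986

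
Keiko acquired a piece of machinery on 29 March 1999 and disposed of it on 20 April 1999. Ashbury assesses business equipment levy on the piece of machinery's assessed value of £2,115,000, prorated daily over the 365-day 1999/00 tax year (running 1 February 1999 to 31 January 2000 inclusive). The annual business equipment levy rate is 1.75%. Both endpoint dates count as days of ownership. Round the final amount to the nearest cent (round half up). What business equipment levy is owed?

Days held (29 March – 20 April 1999): 23 out of 365
Tax = £2,115,000 × 1.75% × 23/365 = £2,332.2945

£2,332.29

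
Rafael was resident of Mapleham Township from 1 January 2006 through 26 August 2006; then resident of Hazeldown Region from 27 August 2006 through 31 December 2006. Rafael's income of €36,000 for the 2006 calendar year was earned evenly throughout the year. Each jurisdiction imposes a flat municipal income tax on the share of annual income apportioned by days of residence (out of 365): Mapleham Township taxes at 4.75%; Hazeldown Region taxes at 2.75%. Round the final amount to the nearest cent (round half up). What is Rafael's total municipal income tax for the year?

€1,459.48

Mapleham Township, 1 January – 26 August 2006: 238 days → €36,000 × 4.75% × 238/365 = €1,115.0137
Hazeldown Region, 27 August – 31 December 2006: 127 days → €36,000 × 2.75% × 127/365 = €344.4658
Total = €1,459.4795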